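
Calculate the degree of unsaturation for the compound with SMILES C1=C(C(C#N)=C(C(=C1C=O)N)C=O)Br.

Molecular formula from the SMILES: C9H5BrN2O2.
DoU = (2C + 2 + N − H − X)/2 = (2·9 + 2 + 2 − 5 − 1)/2 = 16/2 = 8.
(Structurally: 1 ring(s) + 7 π bond(s) = 8.)

8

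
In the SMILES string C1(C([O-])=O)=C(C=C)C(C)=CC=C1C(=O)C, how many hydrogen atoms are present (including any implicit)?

11

Hydrogens are implicit in SMILES; fill each atom to its normal valence:
  4 × C (aromatic): no H
  2 × C: 3 H each → 6
  2 × C (aromatic): 1 H each → 2
  2 × C: no H
  2 × O: no H
  1 × C: 2 H
  1 × C: 1 H
  1 × O (charge -1): no H
  Total hydrogens = 11.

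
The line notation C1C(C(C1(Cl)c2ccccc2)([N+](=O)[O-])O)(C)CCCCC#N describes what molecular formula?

C16H19ClN2O3

Heavy atoms from the SMILES: 16 C, 1 Cl, 2 N, 3 O.
Implicit hydrogens by atom environment:
  5 × C: 2 H each → 10
  5 × C (aromatic): 1 H each → 5
  4 × C: no H
  1 × C: 3 H
  1 × C (aromatic): no H
  1 × Cl: no H
  1 × N (charge +1): no H
  1 × N: no H
  1 × O: 1 H
  1 × O: no H
  1 × O (charge -1): no H
  Total hydrogens = 19.
Molecular formula: C16H19ClN2O3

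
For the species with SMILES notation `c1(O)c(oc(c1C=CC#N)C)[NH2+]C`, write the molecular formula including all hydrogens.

Heavy atoms from the SMILES: 9 C, 2 N, 2 O.
Implicit hydrogens by atom environment:
  4 × C (aromatic): no H
  2 × C: 3 H each → 6
  2 × C: 1 H each → 2
  1 × C: no H
  1 × N (charge +1): 2 H
  1 × N: no H
  1 × O: 1 H
  1 × O (aromatic): no H
  Total hydrogens = 11.
Net charge +1.
Molecular formula: C9H11N2O2+

C9H11N2O2+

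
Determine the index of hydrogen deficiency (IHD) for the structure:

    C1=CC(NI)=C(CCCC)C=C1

4

Molecular formula from the SMILES: C10H14IN.
DoU = (2C + 2 + N − H − X)/2 = (2·10 + 2 + 1 − 14 − 1)/2 = 8/2 = 4.
(Structurally: 1 ring(s) + 3 π bond(s) = 4.)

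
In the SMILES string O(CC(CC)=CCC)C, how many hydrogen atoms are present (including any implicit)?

Hydrogens are implicit in SMILES; fill each atom to its normal valence:
  3 × C: 3 H each → 9
  3 × C: 2 H each → 6
  1 × C: 1 H
  1 × C: no H
  1 × O: no H
  Total hydrogens = 16.

16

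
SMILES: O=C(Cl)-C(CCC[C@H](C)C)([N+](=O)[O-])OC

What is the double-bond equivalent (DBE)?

Molecular formula from the SMILES: C9H16ClNO4.
DoU = (2C + 2 + N − H − X)/2 = (2·9 + 2 + 1 − 16 − 1)/2 = 4/2 = 2.
(Structurally: 0 ring(s) + 2 π bond(s) = 2.)

2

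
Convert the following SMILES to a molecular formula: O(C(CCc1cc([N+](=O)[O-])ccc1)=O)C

Heavy atoms from the SMILES: 10 C, 1 N, 4 O.
Implicit hydrogens by atom environment:
  4 × C (aromatic): 1 H each → 4
  3 × O: no H
  2 × C: 2 H each → 4
  2 × C (aromatic): no H
  1 × C: 3 H
  1 × C: no H
  1 × N (charge +1): no H
  1 × O (charge -1): no H
  Total hydrogens = 11.
Molecular formula: C10H11NO4

C10H11NO4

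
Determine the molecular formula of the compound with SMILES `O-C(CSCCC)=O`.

C5H10O2S

Heavy atoms from the SMILES: 5 C, 2 O, 1 S.
Implicit hydrogens by atom environment:
  3 × C: 2 H each → 6
  1 × C: 3 H
  1 × C: no H
  1 × O: 1 H
  1 × O: no H
  1 × S: no H
  Total hydrogens = 10.
Molecular formula: C5H10O2S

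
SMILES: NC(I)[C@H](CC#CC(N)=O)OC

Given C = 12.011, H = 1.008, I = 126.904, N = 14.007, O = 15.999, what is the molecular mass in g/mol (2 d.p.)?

Molecular formula: C7H11IN2O2.
M = 7×12.011 + 11×1.008 + 1×126.904 + 2×14.007 + 2×15.999 = 282.08 g/mol.

282.08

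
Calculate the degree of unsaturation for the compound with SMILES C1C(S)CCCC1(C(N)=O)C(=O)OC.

Molecular formula from the SMILES: C9H15NO3S.
DoU = (2C + 2 + N − H − X)/2 = (2·9 + 2 + 1 − 15 − 0)/2 = 6/2 = 3.
(Structurally: 1 ring(s) + 2 π bond(s) = 3.)

3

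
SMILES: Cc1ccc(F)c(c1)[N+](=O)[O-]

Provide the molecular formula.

Heavy atoms from the SMILES: 7 C, 1 F, 1 N, 2 O.
Implicit hydrogens by atom environment:
  3 × C (aromatic): 1 H each → 3
  3 × C (aromatic): no H
  1 × C: 3 H
  1 × F: no H
  1 × N (charge +1): no H
  1 × O: no H
  1 × O (charge -1): no H
  Total hydrogens = 6.
Molecular formula: C7H6FNO2

C7H6FNO2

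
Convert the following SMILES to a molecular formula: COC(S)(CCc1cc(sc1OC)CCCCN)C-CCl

Heavy atoms from the SMILES: 15 C, 1 Cl, 1 N, 2 O, 2 S.
Implicit hydrogens by atom environment:
  8 × C: 2 H each → 16
  3 × C (aromatic): no H
  2 × C: 3 H each → 6
  2 × O: no H
  1 × C (aromatic): 1 H
  1 × C: no H
  1 × Cl: no H
  1 × N: 2 H
  1 × S: 1 H
  1 × S (aromatic): no H
  Total hydrogens = 26.
Molecular formula: C15H26ClNO2S2

C15H26ClNO2S2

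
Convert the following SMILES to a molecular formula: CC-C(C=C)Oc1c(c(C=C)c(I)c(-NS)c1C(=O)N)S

C14H17IN2O2S2

Heavy atoms from the SMILES: 14 C, 1 I, 2 N, 2 O, 2 S.
Implicit hydrogens by atom environment:
  6 × C (aromatic): no H
  3 × C: 2 H each → 6
  3 × C: 1 H each → 3
  2 × O: no H
  2 × S: 1 H each → 2
  1 × C: 3 H
  1 × C: no H
  1 × I: no H
  1 × N: 2 H
  1 × N: 1 H
  Total hydrogens = 17.
Molecular formula: C14H17IN2O2S2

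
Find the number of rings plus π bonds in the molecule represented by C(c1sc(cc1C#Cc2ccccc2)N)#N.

11

Molecular formula from the SMILES: C13H8N2S.
DoU = (2C + 2 + N − H − X)/2 = (2·13 + 2 + 2 − 8 − 0)/2 = 22/2 = 11.
(Structurally: 2 ring(s) + 9 π bond(s) = 11.)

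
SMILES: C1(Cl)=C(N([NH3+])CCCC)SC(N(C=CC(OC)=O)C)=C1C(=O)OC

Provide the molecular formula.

C15H23ClN3O4S+

Heavy atoms from the SMILES: 15 C, 1 Cl, 3 N, 4 O, 1 S.
Implicit hydrogens by atom environment:
  4 × C: 3 H each → 12
  4 × C (aromatic): no H
  4 × O: no H
  3 × C: 2 H each → 6
  2 × C: 1 H each → 2
  2 × C: no H
  2 × N: no H
  1 × Cl: no H
  1 × N (charge +1): 3 H
  1 × S (aromatic): no H
  Total hydrogens = 23.
Net charge +1.
Molecular formula: C15H23ClN3O4S+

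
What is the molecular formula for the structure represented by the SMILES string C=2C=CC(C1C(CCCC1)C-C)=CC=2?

C14H20

Heavy atoms from the SMILES: 14 C.
Implicit hydrogens by atom environment:
  5 × C: 2 H each → 10
  5 × C (aromatic): 1 H each → 5
  2 × C: 1 H each → 2
  1 × C: 3 H
  1 × C (aromatic): no H
  Total hydrogens = 20.
Molecular formula: C14H20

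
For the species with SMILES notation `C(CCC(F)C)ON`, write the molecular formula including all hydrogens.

C5H12FNO

Heavy atoms from the SMILES: 5 C, 1 F, 1 N, 1 O.
Implicit hydrogens by atom environment:
  3 × C: 2 H each → 6
  1 × C: 3 H
  1 × C: 1 H
  1 × F: no H
  1 × N: 2 H
  1 × O: no H
  Total hydrogens = 12.
Molecular formula: C5H12FNO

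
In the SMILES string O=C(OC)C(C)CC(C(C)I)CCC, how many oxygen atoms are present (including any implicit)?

2

The symbol for oxygen appears 2 times in the SMILES.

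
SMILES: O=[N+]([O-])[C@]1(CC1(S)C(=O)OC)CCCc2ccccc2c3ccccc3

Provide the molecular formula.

C20H21NO4S

Heavy atoms from the SMILES: 20 C, 1 N, 4 O, 1 S.
Implicit hydrogens by atom environment:
  9 × C (aromatic): 1 H each → 9
  4 × C: 2 H each → 8
  3 × C: no H
  3 × C (aromatic): no H
  3 × O: no H
  1 × C: 3 H
  1 × N (charge +1): no H
  1 × O (charge -1): no H
  1 × S: 1 H
  Total hydrogens = 21.
Molecular formula: C20H21NO4S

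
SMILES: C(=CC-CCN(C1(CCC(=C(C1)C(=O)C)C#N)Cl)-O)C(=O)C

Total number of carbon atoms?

The symbol for carbon appears 16 times in the SMILES. (Cl is a single chlorine, not C + l.)

16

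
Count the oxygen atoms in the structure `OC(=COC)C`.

2

The symbol for oxygen appears 2 times in the SMILES.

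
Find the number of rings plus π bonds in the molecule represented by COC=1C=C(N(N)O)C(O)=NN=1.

4

Molecular formula from the SMILES: C5H8N4O3.
DoU = (2C + 2 + N − H − X)/2 = (2·5 + 2 + 4 − 8 − 0)/2 = 8/2 = 4.
(Structurally: 1 ring(s) + 3 π bond(s) = 4.)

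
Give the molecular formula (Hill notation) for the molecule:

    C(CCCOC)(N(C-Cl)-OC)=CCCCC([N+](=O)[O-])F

C12H22ClFN2O4

Heavy atoms from the SMILES: 12 C, 1 Cl, 1 F, 2 N, 4 O.
Implicit hydrogens by atom environment:
  7 × C: 2 H each → 14
  3 × O: no H
  2 × C: 3 H each → 6
  2 × C: 1 H each → 2
  1 × C: no H
  1 × Cl: no H
  1 × F: no H
  1 × N: no H
  1 × N (charge +1): no H
  1 × O (charge -1): no H
  Total hydrogens = 22.
Molecular formula: C12H22ClFN2O4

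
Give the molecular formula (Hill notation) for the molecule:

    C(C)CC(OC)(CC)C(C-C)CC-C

Heavy atoms from the SMILES: 13 C, 1 O.
Implicit hydrogens by atom environment:
  6 × C: 2 H each → 12
  5 × C: 3 H each → 15
  1 × C: 1 H
  1 × C: no H
  1 × O: no H
  Total hydrogens = 28.
Molecular formula: C13H28O

C13H28O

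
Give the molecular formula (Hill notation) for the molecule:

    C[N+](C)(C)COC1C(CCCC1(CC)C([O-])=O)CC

Heavy atoms from the SMILES: 15 C, 1 N, 3 O.
Implicit hydrogens by atom environment:
  6 × C: 2 H each → 12
  5 × C: 3 H each → 15
  2 × C: 1 H each → 2
  2 × C: no H
  2 × O: no H
  1 × N (charge +1): no H
  1 × O (charge -1): no H
  Total hydrogens = 29.
Molecular formula: C15H29NO3

C15H29NO3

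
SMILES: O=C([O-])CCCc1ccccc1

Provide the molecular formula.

Heavy atoms from the SMILES: 10 C, 2 O.
Implicit hydrogens by atom environment:
  5 × C (aromatic): 1 H each → 5
  3 × C: 2 H each → 6
  1 × C (aromatic): no H
  1 × C: no H
  1 × O: no H
  1 × O (charge -1): no H
  Total hydrogens = 11.
Net charge -1.
Molecular formula: C10H11O2-

C10H11O2-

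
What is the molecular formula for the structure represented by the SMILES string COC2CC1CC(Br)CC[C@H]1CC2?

C11H19BrO

Heavy atoms from the SMILES: 1 Br, 11 C, 1 O.
Implicit hydrogens by atom environment:
  6 × C: 2 H each → 12
  4 × C: 1 H each → 4
  1 × Br: no H
  1 × C: 3 H
  1 × O: no H
  Total hydrogens = 19.
Molecular formula: C11H19BrO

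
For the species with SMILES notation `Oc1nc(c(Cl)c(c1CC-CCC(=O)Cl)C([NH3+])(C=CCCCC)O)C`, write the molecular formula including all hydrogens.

C18H27Cl2N2O3+

Heavy atoms from the SMILES: 18 C, 2 Cl, 2 N, 3 O.
Implicit hydrogens by atom environment:
  7 × C: 2 H each → 14
  5 × C (aromatic): no H
  2 × C: 3 H each → 6
  2 × C: 1 H each → 2
  2 × C: no H
  2 × Cl: no H
  2 × O: 1 H each → 2
  1 × N (charge +1): 3 H
  1 × N (aromatic): no H
  1 × O: no H
  Total hydrogens = 27.
Net charge +1.
Molecular formula: C18H27Cl2N2O3+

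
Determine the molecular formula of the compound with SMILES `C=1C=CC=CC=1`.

C6H6

Heavy atoms from the SMILES: 6 C.
Implicit hydrogens by atom environment:
  6 × C (aromatic): 1 H each → 6
  Total hydrogens = 6.
Molecular formula: C6H6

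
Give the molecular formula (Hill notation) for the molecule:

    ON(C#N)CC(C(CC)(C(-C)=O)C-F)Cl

Heavy atoms from the SMILES: 9 C, 1 Cl, 1 F, 2 N, 2 O.
Implicit hydrogens by atom environment:
  3 × C: 2 H each → 6
  3 × C: no H
  2 × C: 3 H each → 6
  2 × N: no H
  1 × C: 1 H
  1 × Cl: no H
  1 × F: no H
  1 × O: 1 H
  1 × O: no H
  Total hydrogens = 14.
Molecular formula: C9H14ClFN2O2

C9H14ClFN2O2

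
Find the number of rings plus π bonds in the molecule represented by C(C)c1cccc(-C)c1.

Molecular formula from the SMILES: C9H12.
DoU = (2C + 2 + N − H − X)/2 = (2·9 + 2 + 0 − 12 − 0)/2 = 8/2 = 4.
(Structurally: 1 ring(s) + 3 π bond(s) = 4.)

4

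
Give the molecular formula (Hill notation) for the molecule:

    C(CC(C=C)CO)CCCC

C10H20O

Heavy atoms from the SMILES: 10 C, 1 O.
Implicit hydrogens by atom environment:
  7 × C: 2 H each → 14
  2 × C: 1 H each → 2
  1 × C: 3 H
  1 × O: 1 H
  Total hydrogens = 20.
Molecular formula: C10H20O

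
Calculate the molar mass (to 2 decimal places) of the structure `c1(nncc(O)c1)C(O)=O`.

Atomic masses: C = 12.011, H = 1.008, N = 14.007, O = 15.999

Molecular formula: C5H4N2O3.
M = 5×12.011 + 4×1.008 + 2×14.007 + 3×15.999 = 140.10 g/mol.

140.10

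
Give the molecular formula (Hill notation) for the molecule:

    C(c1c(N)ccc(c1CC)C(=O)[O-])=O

C10H10NO3-

Heavy atoms from the SMILES: 10 C, 1 N, 3 O.
Implicit hydrogens by atom environment:
  4 × C (aromatic): no H
  2 × C (aromatic): 1 H each → 2
  2 × O: no H
  1 × C: 3 H
  1 × C: 2 H
  1 × C: 1 H
  1 × C: no H
  1 × N: 2 H
  1 × O (charge -1): no H
  Total hydrogens = 10.
Net charge -1.
Molecular formula: C10H10NO3-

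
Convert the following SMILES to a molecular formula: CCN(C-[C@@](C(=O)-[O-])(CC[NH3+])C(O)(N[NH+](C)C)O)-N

C10H26N5O4+

Heavy atoms from the SMILES: 10 C, 5 N, 4 O.
Implicit hydrogens by atom environment:
  4 × C: 2 H each → 8
  3 × C: 3 H each → 9
  3 × C: no H
  2 × O: 1 H each → 2
  1 × N (charge +1): 3 H
  1 × N: 2 H
  1 × N: 1 H
  1 × N (charge +1): 1 H
  1 × N: no H
  1 × O: no H
  1 × O (charge -1): no H
  Total hydrogens = 26.
Net charge +1.
Molecular formula: C10H26N5O4+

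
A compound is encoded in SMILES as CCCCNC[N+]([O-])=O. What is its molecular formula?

Heavy atoms from the SMILES: 5 C, 2 N, 2 O.
Implicit hydrogens by atom environment:
  4 × C: 2 H each → 8
  1 × C: 3 H
  1 × N: 1 H
  1 × N (charge +1): no H
  1 × O: no H
  1 × O (charge -1): no H
  Total hydrogens = 12.
Molecular formula: C5H12N2O2

C5H12N2O2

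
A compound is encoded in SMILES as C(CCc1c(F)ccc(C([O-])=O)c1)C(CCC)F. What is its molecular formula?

Heavy atoms from the SMILES: 14 C, 2 F, 2 O.
Implicit hydrogens by atom environment:
  5 × C: 2 H each → 10
  3 × C (aromatic): 1 H each → 3
  3 × C (aromatic): no H
  2 × F: no H
  1 × C: 3 H
  1 × C: 1 H
  1 × C: no H
  1 × O: no H
  1 × O (charge -1): no H
  Total hydrogens = 17.
Net charge -1.
Molecular formula: C14H17F2O2-

C14H17F2O2-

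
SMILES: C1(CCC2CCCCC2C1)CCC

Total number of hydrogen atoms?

24

Hydrogens are implicit in SMILES; fill each atom to its normal valence:
  9 × C: 2 H each → 18
  3 × C: 1 H each → 3
  1 × C: 3 H
  Total hydrogens = 24.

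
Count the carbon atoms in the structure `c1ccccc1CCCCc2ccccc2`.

The symbol for carbon appears 16 times in the SMILES. Lowercase c denotes aromatic carbon and counts toward C.

16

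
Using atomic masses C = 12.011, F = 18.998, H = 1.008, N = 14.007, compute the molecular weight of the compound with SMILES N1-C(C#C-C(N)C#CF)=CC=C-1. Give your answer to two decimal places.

Molecular formula: C9H7FN2.
M = 9×12.011 + 1×18.998 + 7×1.008 + 2×14.007 = 162.17 g/mol.

162.17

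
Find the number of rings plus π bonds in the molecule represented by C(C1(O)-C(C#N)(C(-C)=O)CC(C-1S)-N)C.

4

Molecular formula from the SMILES: C10H16N2O2S.
DoU = (2C + 2 + N − H − X)/2 = (2·10 + 2 + 2 − 16 − 0)/2 = 8/2 = 4.
(Structurally: 1 ring(s) + 3 π bond(s) = 4.)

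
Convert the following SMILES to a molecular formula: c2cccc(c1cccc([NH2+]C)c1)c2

C13H14N+

Heavy atoms from the SMILES: 13 C, 1 N.
Implicit hydrogens by atom environment:
  9 × C (aromatic): 1 H each → 9
  3 × C (aromatic): no H
  1 × C: 3 H
  1 × N (charge +1): 2 H
  Total hydrogens = 14.
Net charge +1.
Molecular formula: C13H14N+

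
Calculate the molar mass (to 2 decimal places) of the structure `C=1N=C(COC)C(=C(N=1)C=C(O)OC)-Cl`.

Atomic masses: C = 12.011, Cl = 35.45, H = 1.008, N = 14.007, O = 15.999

Molecular formula: C9H11ClN2O3.
M = 9×12.011 + 1×35.45 + 11×1.008 + 2×14.007 + 3×15.999 = 230.65 g/mol.

230.65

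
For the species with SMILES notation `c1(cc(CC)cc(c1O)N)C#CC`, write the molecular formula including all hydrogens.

C11H13NO

Heavy atoms from the SMILES: 11 C, 1 N, 1 O.
Implicit hydrogens by atom environment:
  4 × C (aromatic): no H
  2 × C: 3 H each → 6
  2 × C (aromatic): 1 H each → 2
  2 × C: no H
  1 × C: 2 H
  1 × N: 2 H
  1 × O: 1 H
  Total hydrogens = 13.
Molecular formula: C11H13NO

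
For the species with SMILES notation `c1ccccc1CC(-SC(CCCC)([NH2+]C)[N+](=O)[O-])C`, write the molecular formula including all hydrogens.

C15H25N2O2S+

Heavy atoms from the SMILES: 15 C, 2 N, 2 O, 1 S.
Implicit hydrogens by atom environment:
  5 × C (aromatic): 1 H each → 5
  4 × C: 2 H each → 8
  3 × C: 3 H each → 9
  1 × C: 1 H
  1 × C: no H
  1 × C (aromatic): no H
  1 × N (charge +1): 2 H
  1 × N (charge +1): no H
  1 × O: no H
  1 × O (charge -1): no H
  1 × S: no H
  Total hydrogens = 25.
Net charge +1.
Molecular formula: C15H25N2O2S+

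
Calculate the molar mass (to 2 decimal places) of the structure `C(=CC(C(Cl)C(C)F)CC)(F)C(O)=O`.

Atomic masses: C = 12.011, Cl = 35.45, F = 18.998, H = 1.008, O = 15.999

226.65

Molecular formula: C9H13ClF2O2.
M = 9×12.011 + 1×35.45 + 2×18.998 + 13×1.008 + 2×15.999 = 226.65 g/mol.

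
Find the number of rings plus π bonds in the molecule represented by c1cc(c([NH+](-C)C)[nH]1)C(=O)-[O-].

Molecular formula from the SMILES: C7H10N2O2.
DoU = (2C + 2 + N − H − X)/2 = (2·7 + 2 + 2 − 10 − 0)/2 = 8/2 = 4.
(Structurally: 1 ring(s) + 3 π bond(s) = 4.)

4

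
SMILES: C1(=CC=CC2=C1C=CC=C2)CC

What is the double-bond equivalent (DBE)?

Molecular formula from the SMILES: C12H12.
DoU = (2C + 2 + N − H − X)/2 = (2·12 + 2 + 0 − 12 − 0)/2 = 14/2 = 7.
(Structurally: 2 ring(s) + 5 π bond(s) = 7.)

7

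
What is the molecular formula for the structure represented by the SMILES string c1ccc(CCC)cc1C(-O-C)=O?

C11H14O2

Heavy atoms from the SMILES: 11 C, 2 O.
Implicit hydrogens by atom environment:
  4 × C (aromatic): 1 H each → 4
  2 × C: 3 H each → 6
  2 × C: 2 H each → 4
  2 × C (aromatic): no H
  2 × O: no H
  1 × C: no H
  Total hydrogens = 14.
Molecular formula: C11H14O2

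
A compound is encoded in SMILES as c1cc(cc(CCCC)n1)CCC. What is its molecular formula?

Heavy atoms from the SMILES: 12 C, 1 N.
Implicit hydrogens by atom environment:
  5 × C: 2 H each → 10
  3 × C (aromatic): 1 H each → 3
  2 × C: 3 H each → 6
  2 × C (aromatic): no H
  1 × N (aromatic): no H
  Total hydrogens = 19.
Molecular formula: C12H19N

C12H19N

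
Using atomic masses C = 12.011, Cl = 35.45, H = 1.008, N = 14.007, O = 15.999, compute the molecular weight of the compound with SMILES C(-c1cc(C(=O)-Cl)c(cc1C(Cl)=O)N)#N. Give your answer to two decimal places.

Molecular formula: C9H4Cl2N2O2.
M = 9×12.011 + 2×35.45 + 4×1.008 + 2×14.007 + 2×15.999 = 243.04 g/mol.

243.04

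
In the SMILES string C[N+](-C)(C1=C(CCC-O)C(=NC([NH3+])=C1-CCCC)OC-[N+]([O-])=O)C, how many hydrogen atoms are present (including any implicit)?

Hydrogens are implicit in SMILES; fill each atom to its normal valence:
  7 × C: 2 H each → 14
  5 × C (aromatic): no H
  4 × C: 3 H each → 12
  2 × N (charge +1): no H
  2 × O: no H
  1 × N (charge +1): 3 H
  1 × N (aromatic): no H
  1 × O: 1 H
  1 × O (charge -1): no H
  Total hydrogens = 30.

30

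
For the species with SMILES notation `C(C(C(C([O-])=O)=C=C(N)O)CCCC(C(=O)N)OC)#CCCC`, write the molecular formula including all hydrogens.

C16H23N2O5-

Heavy atoms from the SMILES: 16 C, 2 N, 5 O.
Implicit hydrogens by atom environment:
  7 × C: no H
  5 × C: 2 H each → 10
  3 × O: no H
  2 × C: 3 H each → 6
  2 × C: 1 H each → 2
  2 × N: 2 H each → 4
  1 × O: 1 H
  1 × O (charge -1): no H
  Total hydrogens = 23.
Net charge -1.
Molecular formula: C16H23N2O5-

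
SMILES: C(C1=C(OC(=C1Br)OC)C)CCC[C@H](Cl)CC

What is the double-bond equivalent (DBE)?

3

Molecular formula from the SMILES: C13H20BrClO2.
DoU = (2C + 2 + N − H − X)/2 = (2·13 + 2 + 0 − 20 − 2)/2 = 6/2 = 3.
(Structurally: 1 ring(s) + 2 π bond(s) = 3.)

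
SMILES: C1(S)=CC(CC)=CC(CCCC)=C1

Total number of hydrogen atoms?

18

Hydrogens are implicit in SMILES; fill each atom to its normal valence:
  4 × C: 2 H each → 8
  3 × C (aromatic): 1 H each → 3
  3 × C (aromatic): no H
  2 × C: 3 H each → 6
  1 × S: 1 H
  Total hydrogens = 18.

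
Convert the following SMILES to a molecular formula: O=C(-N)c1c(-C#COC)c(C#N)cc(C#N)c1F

Heavy atoms from the SMILES: 12 C, 1 F, 3 N, 2 O.
Implicit hydrogens by atom environment:
  5 × C (aromatic): no H
  5 × C: no H
  2 × N: no H
  2 × O: no H
  1 × C: 3 H
  1 × C (aromatic): 1 H
  1 × F: no H
  1 × N: 2 H
  Total hydrogens = 6.
Molecular formula: C12H6FN3O2

C12H6FN3O2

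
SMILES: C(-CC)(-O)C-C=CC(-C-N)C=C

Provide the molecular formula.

Heavy atoms from the SMILES: 10 C, 1 N, 1 O.
Implicit hydrogens by atom environment:
  5 × C: 1 H each → 5
  4 × C: 2 H each → 8
  1 × C: 3 H
  1 × N: 2 H
  1 × O: 1 H
  Total hydrogens = 19.
Molecular formula: C10H19NO

C10H19NO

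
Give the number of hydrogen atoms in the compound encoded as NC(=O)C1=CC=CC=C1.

7

Hydrogens are implicit in SMILES; fill each atom to its normal valence:
  5 × C (aromatic): 1 H each → 5
  1 × C (aromatic): no H
  1 × C: no H
  1 × N: 2 H
  1 × O: no H
  Total hydrogens = 7.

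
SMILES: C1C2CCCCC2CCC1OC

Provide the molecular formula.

Heavy atoms from the SMILES: 11 C, 1 O.
Implicit hydrogens by atom environment:
  7 × C: 2 H each → 14
  3 × C: 1 H each → 3
  1 × C: 3 H
  1 × O: no H
  Total hydrogens = 20.
Molecular formula: C11H20O

C11H20O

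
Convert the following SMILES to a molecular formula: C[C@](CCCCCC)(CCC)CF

C12H25F

Heavy atoms from the SMILES: 12 C, 1 F.
Implicit hydrogens by atom environment:
  8 × C: 2 H each → 16
  3 × C: 3 H each → 9
  1 × C: no H
  1 × F: no H
  Total hydrogens = 25.
Molecular formula: C12H25F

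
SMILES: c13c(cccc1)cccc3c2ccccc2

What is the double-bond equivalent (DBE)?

Molecular formula from the SMILES: C16H12.
DoU = (2C + 2 + N − H − X)/2 = (2·16 + 2 + 0 − 12 − 0)/2 = 22/2 = 11.
(Structurally: 3 ring(s) + 8 π bond(s) = 11.)

11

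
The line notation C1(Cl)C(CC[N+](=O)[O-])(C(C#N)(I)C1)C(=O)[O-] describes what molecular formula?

Heavy atoms from the SMILES: 8 C, 1 Cl, 1 I, 2 N, 4 O.
Implicit hydrogens by atom environment:
  4 × C: no H
  3 × C: 2 H each → 6
  2 × O: no H
  2 × O (charge -1): no H
  1 × C: 1 H
  1 × Cl: no H
  1 × I: no H
  1 × N: no H
  1 × N (charge +1): no H
  Total hydrogens = 7.
Net charge -1.
Molecular formula: C8H7ClIN2O4-

C8H7ClIN2O4-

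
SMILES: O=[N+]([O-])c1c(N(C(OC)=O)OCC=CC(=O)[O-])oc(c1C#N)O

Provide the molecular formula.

C11H8N3O9-

Heavy atoms from the SMILES: 11 C, 3 N, 9 O.
Implicit hydrogens by atom environment:
  5 × O: no H
  4 × C (aromatic): no H
  3 × C: no H
  2 × C: 1 H each → 2
  2 × N: no H
  2 × O (charge -1): no H
  1 × C: 3 H
  1 × C: 2 H
  1 × N (charge +1): no H
  1 × O: 1 H
  1 × O (aromatic): no H
  Total hydrogens = 8.
Net charge -1.
Molecular formula: C11H8N3O9-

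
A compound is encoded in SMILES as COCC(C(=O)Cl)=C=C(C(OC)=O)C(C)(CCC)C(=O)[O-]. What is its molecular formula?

Heavy atoms from the SMILES: 14 C, 1 Cl, 6 O.
Implicit hydrogens by atom environment:
  7 × C: no H
  5 × O: no H
  4 × C: 3 H each → 12
  3 × C: 2 H each → 6
  1 × Cl: no H
  1 × O (charge -1): no H
  Total hydrogens = 18.
Net charge -1.
Molecular formula: C14H18ClO6-

C14H18ClO6-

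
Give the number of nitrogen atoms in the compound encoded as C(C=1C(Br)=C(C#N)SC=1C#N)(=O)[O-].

2

The symbol for nitrogen appears 2 times in the SMILES.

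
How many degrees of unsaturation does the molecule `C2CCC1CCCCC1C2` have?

2

Molecular formula from the SMILES: C10H18.
DoU = (2C + 2 + N − H − X)/2 = (2·10 + 2 + 0 − 18 − 0)/2 = 4/2 = 2.
(Structurally: 2 ring(s) + 0 π bond(s) = 2.)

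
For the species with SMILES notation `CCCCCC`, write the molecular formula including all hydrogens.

Heavy atoms from the SMILES: 6 C.
Implicit hydrogens by atom environment:
  4 × C: 2 H each → 8
  2 × C: 3 H each → 6
  Total hydrogens = 14.
Molecular formula: C6H14

C6H14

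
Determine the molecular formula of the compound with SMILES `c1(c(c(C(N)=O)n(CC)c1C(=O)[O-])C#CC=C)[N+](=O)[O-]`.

Heavy atoms from the SMILES: 12 C, 3 N, 5 O.
Implicit hydrogens by atom environment:
  4 × C (aromatic): no H
  4 × C: no H
  3 × O: no H
  2 × C: 2 H each → 4
  2 × O (charge -1): no H
  1 × C: 3 H
  1 × C: 1 H
  1 × N: 2 H
  1 × N (aromatic): no H
  1 × N (charge +1): no H
  Total hydrogens = 10.
Net charge -1.
Molecular formula: C12H10N3O5-

C12H10N3O5-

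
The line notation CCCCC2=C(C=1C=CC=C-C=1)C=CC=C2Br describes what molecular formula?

C16H17Br

Heavy atoms from the SMILES: 1 Br, 16 C.
Implicit hydrogens by atom environment:
  8 × C (aromatic): 1 H each → 8
  4 × C (aromatic): no H
  3 × C: 2 H each → 6
  1 × Br: no H
  1 × C: 3 H
  Total hydrogens = 17.
Molecular formula: C16H17Br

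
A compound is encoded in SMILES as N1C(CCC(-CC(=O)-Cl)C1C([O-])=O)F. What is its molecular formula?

Heavy atoms from the SMILES: 8 C, 1 Cl, 1 F, 1 N, 3 O.
Implicit hydrogens by atom environment:
  3 × C: 2 H each → 6
  3 × C: 1 H each → 3
  2 × C: no H
  2 × O: no H
  1 × Cl: no H
  1 × F: no H
  1 × N: 1 H
  1 × O (charge -1): no H
  Total hydrogens = 10.
Net charge -1.
Molecular formula: C8H10ClFNO3-

C8H10ClFNO3-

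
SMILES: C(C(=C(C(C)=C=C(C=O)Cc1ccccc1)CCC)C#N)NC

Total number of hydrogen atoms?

24

Hydrogens are implicit in SMILES; fill each atom to its normal valence:
  6 × C: no H
  5 × C (aromatic): 1 H each → 5
  4 × C: 2 H each → 8
  3 × C: 3 H each → 9
  1 × C: 1 H
  1 × C (aromatic): no H
  1 × N: 1 H
  1 × N: no H
  1 × O: no H
  Total hydrogens = 24.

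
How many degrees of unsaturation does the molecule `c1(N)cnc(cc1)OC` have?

Molecular formula from the SMILES: C6H8N2O.
DoU = (2C + 2 + N − H − X)/2 = (2·6 + 2 + 2 − 8 − 0)/2 = 8/2 = 4.
(Structurally: 1 ring(s) + 3 π bond(s) = 4.)

4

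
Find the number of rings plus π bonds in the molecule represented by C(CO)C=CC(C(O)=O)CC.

Molecular formula from the SMILES: C8H14O3.
DoU = (2C + 2 + N − H − X)/2 = (2·8 + 2 + 0 − 14 − 0)/2 = 4/2 = 2.
(Structurally: 0 ring(s) + 2 π bond(s) = 2.)

2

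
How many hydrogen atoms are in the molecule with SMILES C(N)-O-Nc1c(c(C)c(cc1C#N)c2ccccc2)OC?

17

Hydrogens are implicit in SMILES; fill each atom to its normal valence:
  6 × C (aromatic): 1 H each → 6
  6 × C (aromatic): no H
  2 × C: 3 H each → 6
  2 × O: no H
  1 × C: 2 H
  1 × C: no H
  1 × N: 2 H
  1 × N: 1 H
  1 × N: no H
  Total hydrogens = 17.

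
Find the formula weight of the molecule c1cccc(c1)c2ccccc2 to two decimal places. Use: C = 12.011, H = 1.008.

Molecular formula: C12H10.
M = 12×12.011 + 10×1.008 = 154.21 g/mol.

154.21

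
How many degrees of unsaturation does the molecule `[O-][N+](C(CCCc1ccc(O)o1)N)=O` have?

4

Molecular formula from the SMILES: C8H12N2O4.
DoU = (2C + 2 + N − H − X)/2 = (2·8 + 2 + 2 − 12 − 0)/2 = 8/2 = 4.
(Structurally: 1 ring(s) + 3 π bond(s) = 4.)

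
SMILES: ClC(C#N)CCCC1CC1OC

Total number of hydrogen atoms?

14

Hydrogens are implicit in SMILES; fill each atom to its normal valence:
  4 × C: 2 H each → 8
  3 × C: 1 H each → 3
  1 × C: 3 H
  1 × C: no H
  1 × Cl: no H
  1 × N: no H
  1 × O: no H
  Total hydrogens = 14.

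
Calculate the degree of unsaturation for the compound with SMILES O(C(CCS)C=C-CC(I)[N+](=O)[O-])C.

Molecular formula from the SMILES: C8H14INO3S.
DoU = (2C + 2 + N − H − X)/2 = (2·8 + 2 + 1 − 14 − 1)/2 = 4/2 = 2.
(Structurally: 0 ring(s) + 2 π bond(s) = 2.)

2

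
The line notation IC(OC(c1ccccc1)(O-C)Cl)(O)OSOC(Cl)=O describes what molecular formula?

C10H9Cl2IO6S

Heavy atoms from the SMILES: 10 C, 2 Cl, 1 I, 6 O, 1 S.
Implicit hydrogens by atom environment:
  5 × C (aromatic): 1 H each → 5
  5 × O: no H
  3 × C: no H
  2 × Cl: no H
  1 × C: 3 H
  1 × C (aromatic): no H
  1 × I: no H
  1 × O: 1 H
  1 × S: no H
  Total hydrogens = 9.
Molecular formula: C10H9Cl2IO6S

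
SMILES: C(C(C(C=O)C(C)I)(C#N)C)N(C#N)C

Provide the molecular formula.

C10H14IN3O

Heavy atoms from the SMILES: 10 C, 1 I, 3 N, 1 O.
Implicit hydrogens by atom environment:
  3 × C: 3 H each → 9
  3 × C: 1 H each → 3
  3 × C: no H
  3 × N: no H
  1 × C: 2 H
  1 × I: no H
  1 × O: no H
  Total hydrogens = 14.
Molecular formula: C10H14IN3O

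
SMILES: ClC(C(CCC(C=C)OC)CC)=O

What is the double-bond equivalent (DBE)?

Molecular formula from the SMILES: C10H17ClO2.
DoU = (2C + 2 + N − H − X)/2 = (2·10 + 2 + 0 − 17 − 1)/2 = 4/2 = 2.
(Structurally: 0 ring(s) + 2 π bond(s) = 2.)

2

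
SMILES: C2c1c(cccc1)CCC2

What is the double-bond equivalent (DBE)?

Molecular formula from the SMILES: C10H12.
DoU = (2C + 2 + N − H − X)/2 = (2·10 + 2 + 0 − 12 − 0)/2 = 10/2 = 5.
(Structurally: 2 ring(s) + 3 π bond(s) = 5.)

5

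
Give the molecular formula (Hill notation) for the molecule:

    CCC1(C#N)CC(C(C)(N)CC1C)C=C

Heavy atoms from the SMILES: 13 C, 2 N.
Implicit hydrogens by atom environment:
  4 × C: 2 H each → 8
  3 × C: 3 H each → 9
  3 × C: 1 H each → 3
  3 × C: no H
  1 × N: 2 H
  1 × N: no H
  Total hydrogens = 22.
Molecular formula: C13H22N2

C13H22N2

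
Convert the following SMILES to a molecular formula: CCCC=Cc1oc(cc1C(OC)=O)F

Heavy atoms from the SMILES: 11 C, 1 F, 3 O.
Implicit hydrogens by atom environment:
  3 × C (aromatic): no H
  2 × C: 3 H each → 6
  2 × C: 2 H each → 4
  2 × C: 1 H each → 2
  2 × O: no H
  1 × C (aromatic): 1 H
  1 × C: no H
  1 × F: no H
  1 × O (aromatic): no H
  Total hydrogens = 13.
Molecular formula: C11H13FO3

C11H13FO3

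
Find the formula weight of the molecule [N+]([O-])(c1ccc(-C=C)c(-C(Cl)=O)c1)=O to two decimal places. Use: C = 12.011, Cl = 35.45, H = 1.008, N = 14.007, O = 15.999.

Molecular formula: C9H6ClNO3.
M = 9×12.011 + 1×35.45 + 6×1.008 + 1×14.007 + 3×15.999 = 211.60 g/mol.

211.60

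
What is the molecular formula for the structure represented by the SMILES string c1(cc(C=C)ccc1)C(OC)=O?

C10H10O2

Heavy atoms from the SMILES: 10 C, 2 O.
Implicit hydrogens by atom environment:
  4 × C (aromatic): 1 H each → 4
  2 × C (aromatic): no H
  2 × O: no H
  1 × C: 3 H
  1 × C: 2 H
  1 × C: 1 H
  1 × C: no H
  Total hydrogens = 10.
Molecular formula: C10H10O2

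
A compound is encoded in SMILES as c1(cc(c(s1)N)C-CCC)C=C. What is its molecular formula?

C10H15NS

Heavy atoms from the SMILES: 10 C, 1 N, 1 S.
Implicit hydrogens by atom environment:
  4 × C: 2 H each → 8
  3 × C (aromatic): no H
  1 × C: 3 H
  1 × C (aromatic): 1 H
  1 × C: 1 H
  1 × N: 2 H
  1 × S (aromatic): no H
  Total hydrogens = 15.
Molecular formula: C10H15NS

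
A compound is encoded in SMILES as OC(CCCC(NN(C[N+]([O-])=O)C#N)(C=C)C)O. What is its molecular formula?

Heavy atoms from the SMILES: 10 C, 4 N, 4 O.
Implicit hydrogens by atom environment:
  5 × C: 2 H each → 10
  2 × C: 1 H each → 2
  2 × C: no H
  2 × N: no H
  2 × O: 1 H each → 2
  1 × C: 3 H
  1 × N: 1 H
  1 × N (charge +1): no H
  1 × O: no H
  1 × O (charge -1): no H
  Total hydrogens = 18.
Molecular formula: C10H18N4O4

C10H18N4O4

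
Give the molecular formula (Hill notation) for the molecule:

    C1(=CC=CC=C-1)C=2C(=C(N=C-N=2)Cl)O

Heavy atoms from the SMILES: 10 C, 1 Cl, 2 N, 1 O.
Implicit hydrogens by atom environment:
  6 × C (aromatic): 1 H each → 6
  4 × C (aromatic): no H
  2 × N (aromatic): no H
  1 × Cl: no H
  1 × O: 1 H
  Total hydrogens = 7.
Molecular formula: C10H7ClN2O

C10H7ClN2O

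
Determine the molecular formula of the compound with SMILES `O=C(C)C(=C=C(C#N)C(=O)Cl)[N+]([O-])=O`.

Heavy atoms from the SMILES: 7 C, 1 Cl, 2 N, 4 O.
Implicit hydrogens by atom environment:
  6 × C: no H
  3 × O: no H
  1 × C: 3 H
  1 × Cl: no H
  1 × N (charge +1): no H
  1 × N: no H
  1 × O (charge -1): no H
  Total hydrogens = 3.
Molecular formula: C7H3ClN2O4

C7H3ClN2O4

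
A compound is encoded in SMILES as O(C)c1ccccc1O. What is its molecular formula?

Heavy atoms from the SMILES: 7 C, 2 O.
Implicit hydrogens by atom environment:
  4 × C (aromatic): 1 H each → 4
  2 × C (aromatic): no H
  1 × C: 3 H
  1 × O: 1 H
  1 × O: no H
  Total hydrogens = 8.
Molecular formula: C7H8O2

C7H8O2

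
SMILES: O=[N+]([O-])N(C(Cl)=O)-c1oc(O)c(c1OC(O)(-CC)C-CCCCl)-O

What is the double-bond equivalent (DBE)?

Molecular formula from the SMILES: C12H16Cl2N2O8.
DoU = (2C + 2 + N − H − X)/2 = (2·12 + 2 + 2 − 16 − 2)/2 = 10/2 = 5.
(Structurally: 1 ring(s) + 4 π bond(s) = 5.)

5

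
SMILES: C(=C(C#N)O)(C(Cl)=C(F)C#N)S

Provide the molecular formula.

Heavy atoms from the SMILES: 6 C, 1 Cl, 1 F, 2 N, 1 O, 1 S.
Implicit hydrogens by atom environment:
  6 × C: no H
  2 × N: no H
  1 × Cl: no H
  1 × F: no H
  1 × O: 1 H
  1 × S: 1 H
  Total hydrogens = 2.
Molecular formula: C6H2ClFN2OS

C6H2ClFN2OS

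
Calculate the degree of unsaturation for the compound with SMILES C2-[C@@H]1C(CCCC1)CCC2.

Molecular formula from the SMILES: C10H18.
DoU = (2C + 2 + N − H − X)/2 = (2·10 + 2 + 0 − 18 − 0)/2 = 4/2 = 2.
(Structurally: 2 ring(s) + 0 π bond(s) = 2.)

2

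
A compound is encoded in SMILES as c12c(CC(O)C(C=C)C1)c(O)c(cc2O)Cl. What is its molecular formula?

C12H13ClO3

Heavy atoms from the SMILES: 12 C, 1 Cl, 3 O.
Implicit hydrogens by atom environment:
  5 × C (aromatic): no H
  3 × C: 2 H each → 6
  3 × C: 1 H each → 3
  3 × O: 1 H each → 3
  1 × C (aromatic): 1 H
  1 × Cl: no H
  Total hydrogens = 13.
Molecular formula: C12H13ClO3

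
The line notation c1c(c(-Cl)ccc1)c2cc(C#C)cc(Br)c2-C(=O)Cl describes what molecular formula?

Heavy atoms from the SMILES: 1 Br, 15 C, 2 Cl, 1 O.
Implicit hydrogens by atom environment:
  6 × C (aromatic): 1 H each → 6
  6 × C (aromatic): no H
  2 × C: no H
  2 × Cl: no H
  1 × Br: no H
  1 × C: 1 H
  1 × O: no H
  Total hydrogens = 7.
Molecular formula: C15H7BrCl2O

C15H7BrCl2O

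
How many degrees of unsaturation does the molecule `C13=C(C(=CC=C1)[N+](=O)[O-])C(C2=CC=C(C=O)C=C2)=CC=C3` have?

Molecular formula from the SMILES: C17H11NO3.
DoU = (2C + 2 + N − H − X)/2 = (2·17 + 2 + 1 − 11 − 0)/2 = 26/2 = 13.
(Structurally: 3 ring(s) + 10 π bond(s) = 13.)

13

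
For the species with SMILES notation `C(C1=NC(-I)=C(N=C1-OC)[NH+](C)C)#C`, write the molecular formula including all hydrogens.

Heavy atoms from the SMILES: 9 C, 1 I, 3 N, 1 O.
Implicit hydrogens by atom environment:
  4 × C (aromatic): no H
  3 × C: 3 H each → 9
  2 × N (aromatic): no H
  1 × C: 1 H
  1 × C: no H
  1 × I: no H
  1 × N (charge +1): 1 H
  1 × O: no H
  Total hydrogens = 11.
Net charge +1.
Molecular formula: C9H11IN3O+

C9H11IN3O+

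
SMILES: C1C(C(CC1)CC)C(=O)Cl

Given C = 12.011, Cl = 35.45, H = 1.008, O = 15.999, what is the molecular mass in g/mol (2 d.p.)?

Molecular formula: C8H13ClO.
M = 8×12.011 + 1×35.45 + 13×1.008 + 1×15.999 = 160.64 g/mol.

160.64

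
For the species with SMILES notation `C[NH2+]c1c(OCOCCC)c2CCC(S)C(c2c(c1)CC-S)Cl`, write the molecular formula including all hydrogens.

C17H27ClNO2S2+

Heavy atoms from the SMILES: 17 C, 1 Cl, 1 N, 2 O, 2 S.
Implicit hydrogens by atom environment:
  7 × C: 2 H each → 14
  5 × C (aromatic): no H
  2 × C: 3 H each → 6
  2 × C: 1 H each → 2
  2 × O: no H
  2 × S: 1 H each → 2
  1 × C (aromatic): 1 H
  1 × Cl: no H
  1 × N (charge +1): 2 H
  Total hydrogens = 27.
Net charge +1.
Molecular formula: C17H27ClNO2S2+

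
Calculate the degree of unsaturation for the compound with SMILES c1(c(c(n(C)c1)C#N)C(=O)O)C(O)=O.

7

Molecular formula from the SMILES: C8H6N2O4.
DoU = (2C + 2 + N − H − X)/2 = (2·8 + 2 + 2 − 6 − 0)/2 = 14/2 = 7.
(Structurally: 1 ring(s) + 6 π bond(s) = 7.)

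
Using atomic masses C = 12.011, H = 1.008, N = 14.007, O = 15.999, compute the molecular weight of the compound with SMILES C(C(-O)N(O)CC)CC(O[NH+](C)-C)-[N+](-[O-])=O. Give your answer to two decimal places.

238.26

Molecular formula: C8H20N3O5+.
M = 8×12.011 + 20×1.008 + 3×14.007 + 5×15.999 = 238.26 g/mol.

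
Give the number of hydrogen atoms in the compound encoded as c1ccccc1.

6

Hydrogens are implicit in SMILES; fill each atom to its normal valence:
  6 × C (aromatic): 1 H each → 6
  Total hydrogens = 6.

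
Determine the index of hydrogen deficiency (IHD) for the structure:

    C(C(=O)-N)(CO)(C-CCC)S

1

Molecular formula from the SMILES: C7H15NO2S.
DoU = (2C + 2 + N − H − X)/2 = (2·7 + 2 + 1 − 15 − 0)/2 = 2/2 = 1.
(Structurally: 0 ring(s) + 1 π bond(s) = 1.)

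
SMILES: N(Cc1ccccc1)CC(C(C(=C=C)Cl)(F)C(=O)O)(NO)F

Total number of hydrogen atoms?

15

Hydrogens are implicit in SMILES; fill each atom to its normal valence:
  5 × C (aromatic): 1 H each → 5
  5 × C: no H
  3 × C: 2 H each → 6
  2 × F: no H
  2 × N: 1 H each → 2
  2 × O: 1 H each → 2
  1 × C (aromatic): no H
  1 × Cl: no H
  1 × O: no H
  Total hydrogens = 15.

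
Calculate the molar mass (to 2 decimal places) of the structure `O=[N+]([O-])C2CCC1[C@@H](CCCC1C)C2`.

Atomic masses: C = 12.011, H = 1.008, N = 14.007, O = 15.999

197.28

Molecular formula: C11H19NO2.
M = 11×12.011 + 19×1.008 + 1×14.007 + 2×15.999 = 197.28 g/mol.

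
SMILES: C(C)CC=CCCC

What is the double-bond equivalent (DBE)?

1

Molecular formula from the SMILES: C8H16.
DoU = (2C + 2 + N − H − X)/2 = (2·8 + 2 + 0 − 16 − 0)/2 = 2/2 = 1.
(Structurally: 0 ring(s) + 1 π bond(s) = 1.)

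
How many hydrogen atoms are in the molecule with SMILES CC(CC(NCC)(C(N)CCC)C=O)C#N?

23

Hydrogens are implicit in SMILES; fill each atom to its normal valence:
  4 × C: 2 H each → 8
  3 × C: 3 H each → 9
  3 × C: 1 H each → 3
  2 × C: no H
  1 × N: 2 H
  1 × N: 1 H
  1 × N: no H
  1 × O: no H
  Total hydrogens = 23.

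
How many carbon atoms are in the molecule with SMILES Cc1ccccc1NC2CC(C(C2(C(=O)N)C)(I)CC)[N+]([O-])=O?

16

The symbol for carbon appears 16 times in the SMILES. Lowercase c denotes aromatic carbon and counts toward C.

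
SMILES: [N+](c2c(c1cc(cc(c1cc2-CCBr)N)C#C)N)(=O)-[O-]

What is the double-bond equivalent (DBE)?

Molecular formula from the SMILES: C14H12BrN3O2.
DoU = (2C + 2 + N − H − X)/2 = (2·14 + 2 + 3 − 12 − 1)/2 = 20/2 = 10.
(Structurally: 2 ring(s) + 8 π bond(s) = 10.)

10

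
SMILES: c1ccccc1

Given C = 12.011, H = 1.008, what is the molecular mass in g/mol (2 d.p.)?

78.11

Molecular formula: C6H6.
M = 6×12.011 + 6×1.008 = 78.11 g/mol.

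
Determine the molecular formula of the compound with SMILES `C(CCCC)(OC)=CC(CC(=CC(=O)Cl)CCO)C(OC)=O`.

Heavy atoms from the SMILES: 16 C, 1 Cl, 5 O.
Implicit hydrogens by atom environment:
  6 × C: 2 H each → 12
  4 × C: no H
  4 × O: no H
  3 × C: 3 H each → 9
  3 × C: 1 H each → 3
  1 × Cl: no H
  1 × O: 1 H
  Total hydrogens = 25.
Molecular formula: C16H25ClO5

C16H25ClO5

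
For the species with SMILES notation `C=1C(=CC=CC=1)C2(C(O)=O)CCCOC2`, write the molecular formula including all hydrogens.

C12H14O3

Heavy atoms from the SMILES: 12 C, 3 O.
Implicit hydrogens by atom environment:
  5 × C (aromatic): 1 H each → 5
  4 × C: 2 H each → 8
  2 × C: no H
  2 × O: no H
  1 × C (aromatic): no H
  1 × O: 1 H
  Total hydrogens = 14.
Molecular formula: C12H14O3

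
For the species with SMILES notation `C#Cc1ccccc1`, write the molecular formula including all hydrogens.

Heavy atoms from the SMILES: 8 C.
Implicit hydrogens by atom environment:
  5 × C (aromatic): 1 H each → 5
  1 × C: 1 H
  1 × C (aromatic): no H
  1 × C: no H
  Total hydrogens = 6.
Molecular formula: C8H6

C8H6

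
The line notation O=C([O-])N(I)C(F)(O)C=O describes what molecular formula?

Heavy atoms from the SMILES: 3 C, 1 F, 1 I, 1 N, 4 O.
Implicit hydrogens by atom environment:
  2 × C: no H
  2 × O: no H
  1 × C: 1 H
  1 × F: no H
  1 × I: no H
  1 × N: no H
  1 × O: 1 H
  1 × O (charge -1): no H
  Total hydrogens = 2.
Net charge -1.
Molecular formula: C3H2FINO4-

C3H2FINO4-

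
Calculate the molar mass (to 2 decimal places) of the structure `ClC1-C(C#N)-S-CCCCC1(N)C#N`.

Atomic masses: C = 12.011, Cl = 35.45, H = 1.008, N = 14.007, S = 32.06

229.73

Molecular formula: C9H12ClN3S.
M = 9×12.011 + 1×35.45 + 12×1.008 + 3×14.007 + 1×32.06 = 229.73 g/mol.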